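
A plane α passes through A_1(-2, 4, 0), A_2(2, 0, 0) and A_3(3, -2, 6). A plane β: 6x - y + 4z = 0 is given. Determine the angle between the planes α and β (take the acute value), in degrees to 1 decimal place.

56.9

A_1A_2 = (4, -4, 0), A_1A_3 = (5, -6, 6); a normal to α is A_1A_2 × A_1A_3 = (-24, -24, -4).
Using A_1: α has equation -24x - 24y - 4z = -48.
cos θ = |n₁·n₂| / (|n₁||n₂|) = |-136| / (√1168 · √53).
θ = arccos(0.54661) ≈ 56.9°.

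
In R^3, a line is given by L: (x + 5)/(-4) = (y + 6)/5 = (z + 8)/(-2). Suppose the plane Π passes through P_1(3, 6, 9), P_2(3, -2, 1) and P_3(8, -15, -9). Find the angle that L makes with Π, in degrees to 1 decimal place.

26.5

L has direction (-4, 5, -2) through (-5, -6, -8).
P_1P_2 = (0, -8, -8), P_1P_3 = (5, -21, -18); a normal to Π is P_1P_2 × P_1P_3 = (-24, -40, 40).
Using P_1: Π has equation -24x - 40y + 40z = 48.
sin θ = |n·v| / (|n||v|) = |-184| / (√3776 · √45) = 0.44637.
θ ≈ 26.5°.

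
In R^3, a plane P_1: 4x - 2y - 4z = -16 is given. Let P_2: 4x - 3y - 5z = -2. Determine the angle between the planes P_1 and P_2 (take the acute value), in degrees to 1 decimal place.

cos θ = |n₁·n₂| / (|n₁||n₂|) = |42| / (√36 · √50).
θ = arccos(0.98995) ≈ 8.1°.

8.1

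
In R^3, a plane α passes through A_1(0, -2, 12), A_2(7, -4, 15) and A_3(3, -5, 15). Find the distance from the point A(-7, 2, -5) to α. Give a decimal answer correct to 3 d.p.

A_1A_2 = (7, -2, 3), A_1A_3 = (3, -3, 3); a normal to α is A_1A_2 × A_1A_3 = (3, -12, -15).
Using A_1: α has equation 3x - 12y - 15z = -156.
n·A − d = (3)·(-7) + (-12)·(2) + (-15)·(-5) − (-156) = 186; |n| = √378.
Distance = |186| / √378 = 186/√378 ≈ 9.567.

9.567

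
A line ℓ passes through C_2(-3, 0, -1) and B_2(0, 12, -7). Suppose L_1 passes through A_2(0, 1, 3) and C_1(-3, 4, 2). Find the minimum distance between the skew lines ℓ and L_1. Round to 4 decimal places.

A direction vector for ℓ is B_2 − C_2 = (3, 12, -6).
A direction vector for L_1 is C_1 − A_2 = (-3, 3, -1).
Common perpendicular direction n = (3, 12, -6) × (-3, 3, -1) = (6, 21, 45).
With w = (0, 1, 3) − (-3, 0, -1) = (3, 1, 4), w · n = 219.
Distance = |w · n| / |n| = |219| / √2502 ≈ 4.3782.

4.3782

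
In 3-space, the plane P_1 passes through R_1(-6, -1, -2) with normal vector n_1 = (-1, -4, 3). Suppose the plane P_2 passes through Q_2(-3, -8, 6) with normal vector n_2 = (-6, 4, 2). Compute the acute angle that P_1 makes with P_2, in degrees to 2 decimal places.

P_1: n_1·r = n_1·R_1 gives -x - 4y + 3z = 4.
P_2: n_2·r = n_2·Q_2 gives -6x + 4y + 2z = -2.
cos θ = |n₁·n₂| / (|n₁||n₂|) = |-4| / (√26 · √56).
θ = arccos(0.10483) ≈ 83.98°.

83.98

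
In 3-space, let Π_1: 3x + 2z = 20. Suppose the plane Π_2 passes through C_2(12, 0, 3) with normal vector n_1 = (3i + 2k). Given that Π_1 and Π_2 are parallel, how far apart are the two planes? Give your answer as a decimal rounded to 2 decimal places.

6.10

Π_2: n_1·r = n_1·C_2 gives 3x + 2z = 42.
Same normal n = (3, 0, 2) with |n| = √13; distance = |20 − 42| / |n| = 22/√13 ≈ 6.10.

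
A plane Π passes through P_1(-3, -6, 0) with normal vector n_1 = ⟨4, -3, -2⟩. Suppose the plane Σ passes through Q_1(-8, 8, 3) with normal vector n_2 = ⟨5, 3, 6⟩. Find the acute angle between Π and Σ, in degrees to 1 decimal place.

Π: n_1·r = n_1·P_1 gives 4x - 3y - 2z = 6.
Σ: n_2·r = n_2·Q_1 gives 5x + 3y + 6z = 2.
cos θ = |n₁·n₂| / (|n₁||n₂|) = |-1| / (√29 · √70).
θ = arccos(0.02219) ≈ 88.7°.

88.7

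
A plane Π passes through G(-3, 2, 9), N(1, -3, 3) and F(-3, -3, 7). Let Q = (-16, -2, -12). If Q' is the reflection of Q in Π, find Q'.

GN = (4, -5, -6), GF = (0, -5, -2); a normal to Π is GN × GF = (-20, 8, -20).
Using G: Π has equation -20x + 8y - 20z = -104.
λ = (n·Q − d)/|n|² = (544 − (-104))/864 = 3/4.
Reflection = Q − 2λn = (-16, -2, -12) − (3/2)·(-20, 8, -20) = (14, -14, 18).

(14, -14, 18)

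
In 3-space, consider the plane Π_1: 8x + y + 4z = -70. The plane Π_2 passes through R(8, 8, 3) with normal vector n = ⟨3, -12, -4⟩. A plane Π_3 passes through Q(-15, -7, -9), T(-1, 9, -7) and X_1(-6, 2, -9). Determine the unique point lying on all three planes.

(-8, 6, -3)

Π_2: n·r = n·R gives 3x - 12y - 4z = -84.
QT = (14, 16, 2), QX_1 = (9, 9, 0); a normal to Π_3 is QT × QX_1 = (-18, 18, -18).
Using Q: Π_3 has equation -18x + 18y - 18z = 306.
Solving the 3×3 linear system 8x + y + 4z = -70, 3x - 12y - 4z = -84, -18x + 18y - 18z = 306 (e.g. by elimination or Cramer's rule, determinant = 1782) gives (-8, 6, -3).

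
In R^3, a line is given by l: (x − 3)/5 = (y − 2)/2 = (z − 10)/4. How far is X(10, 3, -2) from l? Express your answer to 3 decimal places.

l has direction (5, 2, 4) through (3, 2, 10).
Taking (3, 2, 10) on l with direction v = (5, 2, 4): w = X − (3, 2, 10) = (7, 1, -12), and w × v = (28, -88, 9).
Distance = |w × v| / |v| = √8609 / √45 ≈ 13.832.

13.832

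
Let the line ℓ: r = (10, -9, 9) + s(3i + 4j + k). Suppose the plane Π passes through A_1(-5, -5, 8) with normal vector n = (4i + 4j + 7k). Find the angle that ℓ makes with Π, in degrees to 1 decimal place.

Π: n·r = n·A_1 gives 4x + 4y + 7z = 16.
sin θ = |n·v| / (|n||v|) = |35| / (√81 · √26) = 0.76267.
θ ≈ 49.7°.

49.7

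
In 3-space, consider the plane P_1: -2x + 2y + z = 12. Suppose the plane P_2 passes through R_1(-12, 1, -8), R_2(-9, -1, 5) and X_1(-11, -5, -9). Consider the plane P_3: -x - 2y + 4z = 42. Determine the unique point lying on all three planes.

(-8, -5, 6)

R_1R_2 = (3, -2, 13), R_1X_1 = (1, -6, -1); a normal to P_2 is R_1R_2 × R_1X_1 = (80, 16, -16).
Using R_1: P_2 has equation 80x + 16y - 16z = -816.
Solving the 3×3 linear system -2x + 2y + z = 12, 80x + 16y - 16z = -816, -x - 2y + 4z = 42 (e.g. by elimination or Cramer's rule, determinant = -816) gives (-8, -5, 6).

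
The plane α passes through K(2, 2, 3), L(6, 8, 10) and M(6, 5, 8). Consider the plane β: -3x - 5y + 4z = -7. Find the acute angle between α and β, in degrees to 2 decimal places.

16.93

KL = (4, 6, 7), KM = (4, 3, 5); a normal to α is KL × KM = (9, 8, -12).
Using K: α has equation 9x + 8y - 12z = -2.
cos θ = |n₁·n₂| / (|n₁||n₂|) = |-115| / (√289 · √50).
θ = arccos(0.95667) ≈ 16.93°.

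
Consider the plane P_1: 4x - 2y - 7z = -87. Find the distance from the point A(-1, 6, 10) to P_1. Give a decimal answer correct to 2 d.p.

n·A − d = (4)·(-1) + (-2)·(6) + (-7)·(10) − (-87) = 1; |n| = √69.
Distance = |1| / √69 = 1/√69 ≈ 0.12.

0.12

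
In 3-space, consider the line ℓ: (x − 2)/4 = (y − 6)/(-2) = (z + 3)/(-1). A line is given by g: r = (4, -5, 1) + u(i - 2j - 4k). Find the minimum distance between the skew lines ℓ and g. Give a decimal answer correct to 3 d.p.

10.271

ℓ has direction (4, -2, -1) through (2, 6, -3).
Common perpendicular direction n = (4, -2, -1) × (1, -2, -4) = (6, 15, -6).
With w = (4, -5, 1) − (2, 6, -3) = (2, -11, 4), w · n = -177.
Distance = |w · n| / |n| = |-177| / √297 ≈ 10.271.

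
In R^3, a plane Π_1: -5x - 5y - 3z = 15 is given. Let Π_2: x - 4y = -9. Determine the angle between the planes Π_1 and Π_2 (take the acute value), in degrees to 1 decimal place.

cos θ = |n₁·n₂| / (|n₁||n₂|) = |15| / (√59 · √17).
θ = arccos(0.47363) ≈ 61.7°.

61.7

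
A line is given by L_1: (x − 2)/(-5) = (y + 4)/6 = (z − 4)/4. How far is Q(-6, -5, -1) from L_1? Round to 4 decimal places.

L_1 has direction (-5, 6, 4) through (2, -4, 4).
Taking (2, -4, 4) on L_1 with direction v = (-5, 6, 4): w = Q − (2, -4, 4) = (-8, -1, -5), and w × v = (26, 57, -53).
Distance = |w × v| / |v| = √6734 / √77 ≈ 9.3517.

9.3517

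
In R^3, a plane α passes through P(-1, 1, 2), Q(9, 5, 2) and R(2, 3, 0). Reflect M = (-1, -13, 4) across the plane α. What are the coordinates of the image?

(-9, 7, 12)

PQ = (10, 4, 0), PR = (3, 2, -2); a normal to α is PQ × PR = (-8, 20, 8).
Using P: α has equation -8x + 20y + 8z = 44.
λ = (n·M − d)/|n|² = (-220 − 44)/528 = -1/2.
Reflection = M − 2λn = (-1, -13, 4) − (-1)·(-8, 20, 8) = (-9, 7, 12).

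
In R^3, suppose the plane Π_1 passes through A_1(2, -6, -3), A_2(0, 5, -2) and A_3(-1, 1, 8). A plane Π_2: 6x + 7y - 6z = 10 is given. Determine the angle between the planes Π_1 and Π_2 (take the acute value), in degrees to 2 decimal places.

56.93

A_1A_2 = (-2, 11, 1), A_1A_3 = (-3, 7, 11); a normal to Π_1 is A_1A_2 × A_1A_3 = (114, 19, 19).
Using A_1: Π_1 has equation 114x + 19y + 19z = 57.
cos θ = |n₁·n₂| / (|n₁||n₂|) = |703| / (√13718 · √121).
θ = arccos(0.54565) ≈ 56.93°.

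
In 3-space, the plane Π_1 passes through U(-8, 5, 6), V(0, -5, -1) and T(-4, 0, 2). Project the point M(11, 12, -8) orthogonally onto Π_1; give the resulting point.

UV = (8, -10, -7), UT = (4, -5, -4); a normal to Π_1 is UV × UT = (5, 4, 0).
Using U: Π_1 has equation 5x + 4y = -20.
Foot = M − λn with λ = (n·M − d)/|n|² = (103 − (-20))/41 = 3.
Foot = (11, 12, -8) − 3·(5, 4, 0) = (-4, 0, -8).

(-4, 0, -8)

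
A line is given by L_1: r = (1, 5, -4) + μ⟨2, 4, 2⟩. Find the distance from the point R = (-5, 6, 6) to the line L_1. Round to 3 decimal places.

11.446

Taking (1, 5, -4) on L_1 with direction v = (2, 4, 2): w = R − (1, 5, -4) = (-6, 1, 10), and w × v = (-38, 32, -26).
Distance = |w × v| / |v| = √3144 / √24 ≈ 11.446.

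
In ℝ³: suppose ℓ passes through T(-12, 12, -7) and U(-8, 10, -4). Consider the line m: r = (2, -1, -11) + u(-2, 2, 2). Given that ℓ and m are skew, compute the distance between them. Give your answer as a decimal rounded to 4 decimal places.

A direction vector for ℓ is U − T = (4, -2, 3).
Common perpendicular direction n = (4, -2, 3) × (-2, 2, 2) = (-10, -14, 4).
With w = (2, -1, -11) − (-12, 12, -7) = (14, -13, -4), w · n = 26.
Distance = |w · n| / |n| = |26| / √312 ≈ 1.4720.

1.4720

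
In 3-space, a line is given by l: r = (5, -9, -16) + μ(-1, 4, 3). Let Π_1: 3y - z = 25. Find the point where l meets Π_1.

(1, 7, -4)

Substitute r = (5, -9, -16) + t(-1, 4, 3) into the plane: -11 + 9t = 25, so t = 4.
Intersection: (5, -9, -16) + 4·(-1, 4, 3) = (1, 7, -4).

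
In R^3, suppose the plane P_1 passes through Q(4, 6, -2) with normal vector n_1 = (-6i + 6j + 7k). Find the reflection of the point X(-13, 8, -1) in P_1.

(-1, -4, -15)

P_1: n_1·r = n_1·Q gives -6x + 6y + 7z = -2.
λ = (n·X − d)/|n|² = (119 − (-2))/121 = 1.
Reflection = X − 2λn = (-13, 8, -1) − 2·(-6, 6, 7) = (-1, -4, -15).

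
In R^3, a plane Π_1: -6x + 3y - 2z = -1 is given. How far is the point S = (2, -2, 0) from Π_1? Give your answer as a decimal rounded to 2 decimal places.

n·S − d = (-6)·(2) + (3)·(-2) + (-2)·(0) − (-1) = -17; |n| = √49.
Distance = |-17| / √49 = 17/√49 ≈ 2.43.

2.43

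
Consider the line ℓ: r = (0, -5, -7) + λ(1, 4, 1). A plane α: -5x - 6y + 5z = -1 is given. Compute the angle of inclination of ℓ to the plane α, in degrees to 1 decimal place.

sin θ = |n·v| / (|n||v|) = |-24| / (√86 · √18) = 0.60999.
θ ≈ 37.6°.

37.6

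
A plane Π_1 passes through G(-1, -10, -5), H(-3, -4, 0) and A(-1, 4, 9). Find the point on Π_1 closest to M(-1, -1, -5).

(-3, -5, -1)

GH = (-2, 6, 5), GA = (0, 14, 14); a normal to Π_1 is GH × GA = (14, 28, -28).
Using G: Π_1 has equation 14x + 28y - 28z = -154.
Foot = M − λn with λ = (n·M − d)/|n|² = (98 − (-154))/1764 = 1/7.
Foot = (-1, -1, -5) − (1/7)·(14, 28, -28) = (-3, -5, -1).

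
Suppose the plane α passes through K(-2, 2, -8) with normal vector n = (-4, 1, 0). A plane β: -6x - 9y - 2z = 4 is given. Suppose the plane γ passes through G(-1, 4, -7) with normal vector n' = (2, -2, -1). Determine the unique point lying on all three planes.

α: n·r = n·K gives -4x + y = 10.
γ: n'·r = n'·G gives 2x - 2y - z = -3.
Solving the 3×3 linear system -4x + y = 10, -6x - 9y - 2z = 4, 2x - 2y - z = -3 (e.g. by elimination or Cramer's rule, determinant = -30) gives (-2, 2, -5).

(-2, 2, -5)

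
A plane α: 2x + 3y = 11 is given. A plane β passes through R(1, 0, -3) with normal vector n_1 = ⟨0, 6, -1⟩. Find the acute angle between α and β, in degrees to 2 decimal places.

34.84

β: n_1·r = n_1·R gives 6y - z = 3.
cos θ = |n₁·n₂| / (|n₁||n₂|) = |18| / (√13 · √37).
θ = arccos(0.82073) ≈ 34.84°.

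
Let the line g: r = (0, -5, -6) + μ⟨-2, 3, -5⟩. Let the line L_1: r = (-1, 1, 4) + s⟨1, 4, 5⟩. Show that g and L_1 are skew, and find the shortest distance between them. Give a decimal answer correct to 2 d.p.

3.11

Common perpendicular direction n = (-2, 3, -5) × (1, 4, 5) = (35, 5, -11).
With w = (-1, 1, 4) − (0, -5, -6) = (-1, 6, 10), w · n = -115.
Since n ≠ 0 the lines are not parallel, and w · n = -115 ≠ 0 so they do not intersect; hence they are skew.
Distance = |w · n| / |n| = |-115| / √1371 ≈ 3.11.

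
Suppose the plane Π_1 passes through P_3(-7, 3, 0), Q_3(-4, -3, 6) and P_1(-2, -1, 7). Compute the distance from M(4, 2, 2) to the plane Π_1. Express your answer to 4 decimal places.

6.3333

P_3Q_3 = (3, -6, 6), P_3P_1 = (5, -4, 7); a normal to Π_1 is P_3Q_3 × P_3P_1 = (-18, 9, 18).
Using P_3: Π_1 has equation -18x + 9y + 18z = 153.
n·M − d = (-18)·(4) + (9)·(2) + (18)·(2) − 153 = -171; |n| = √729.
Distance = |-171| / √729 = 171/√729 ≈ 6.3333.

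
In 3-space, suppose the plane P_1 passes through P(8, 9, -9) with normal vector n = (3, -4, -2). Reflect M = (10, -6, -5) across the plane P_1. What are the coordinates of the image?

(-2, 10, 3)

P_1: n·r = n·P gives 3x - 4y - 2z = 6.
λ = (n·M − d)/|n|² = (64 − 6)/29 = 2.
Reflection = M − 2λn = (10, -6, -5) − 4·(3, -4, -2) = (-2, 10, 3).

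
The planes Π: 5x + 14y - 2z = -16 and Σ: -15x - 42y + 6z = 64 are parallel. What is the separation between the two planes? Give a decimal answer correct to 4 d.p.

Rescale Σ by 1/(-3): 5x + 14y - 2z = -64/3. Then distance = |-16 − (-64/3)| / √225 ≈ 0.3556.

0.3556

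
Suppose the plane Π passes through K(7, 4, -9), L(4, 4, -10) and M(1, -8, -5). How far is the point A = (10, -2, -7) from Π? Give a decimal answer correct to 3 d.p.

1.714

KL = (-3, 0, -1), KM = (-6, -12, 4); a normal to Π is KL × KM = (-12, 18, 36).
Using K: Π has equation -12x + 18y + 36z = -336.
n·A − d = (-12)·(10) + (18)·(-2) + (36)·(-7) − (-336) = -72; |n| = √1764.
Distance = |-72| / √1764 = 72/√1764 ≈ 1.714.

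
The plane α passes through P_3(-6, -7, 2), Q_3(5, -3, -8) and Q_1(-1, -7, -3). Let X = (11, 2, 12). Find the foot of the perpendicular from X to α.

P_3Q_3 = (11, 4, -10), P_3Q_1 = (5, 0, -5); a normal to α is P_3Q_3 × P_3Q_1 = (-20, 5, -20).
Using P_3: α has equation -20x + 5y - 20z = 45.
Foot = X − λn with λ = (n·X − d)/|n|² = (-450 − 45)/825 = -3/5.
Foot = (11, 2, 12) − (-3/5)·(-20, 5, -20) = (-1, 5, 0).

(-1, 5, 0)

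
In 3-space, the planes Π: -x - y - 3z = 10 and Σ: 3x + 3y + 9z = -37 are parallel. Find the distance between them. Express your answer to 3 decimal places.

0.704

Rescale Σ by 1/(-3): -x - y - 3z = 37/3. Then distance = |10 − (37/3)| / √11 ≈ 0.704.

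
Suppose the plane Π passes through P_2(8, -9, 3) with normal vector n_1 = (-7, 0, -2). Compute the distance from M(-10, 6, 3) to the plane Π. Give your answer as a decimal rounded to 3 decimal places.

Π: n_1·r = n_1·P_2 gives -7x - 2z = -62.
n·M − d = (-7)·(-10) + (0)·(6) + (-2)·(3) − (-62) = 126; |n| = √53.
Distance = |126| / √53 = 126/√53 ≈ 17.307.

17.307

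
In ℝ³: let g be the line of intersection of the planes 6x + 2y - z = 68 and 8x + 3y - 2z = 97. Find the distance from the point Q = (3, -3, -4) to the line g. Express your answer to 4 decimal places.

9.1235

Direction of g: (6, 2, -1) × (8, 3, -2) = (-1, 4, 2).
A point on g: solving the two plane equations with x = 8 gives (8, 7, -6).
Taking (8, 7, -6) on g with direction v = (-1, 4, 2): w = Q − (8, 7, -6) = (-5, -10, 2), and w × v = (-28, 8, -30).
Distance = |w × v| / |v| = √1748 / √21 ≈ 9.1235.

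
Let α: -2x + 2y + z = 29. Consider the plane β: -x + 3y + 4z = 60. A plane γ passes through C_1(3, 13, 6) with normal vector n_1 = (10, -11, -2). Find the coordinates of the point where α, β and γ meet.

γ: n_1·r = n_1·C_1 gives 10x - 11y - 2z = -125.
Solving the 3×3 linear system -2x + 2y + z = 29, -x + 3y + 4z = 60, 10x - 11y - 2z = -125 (e.g. by elimination or Cramer's rule, determinant = -19) gives (-3, 7, 9).

(-3, 7, 9)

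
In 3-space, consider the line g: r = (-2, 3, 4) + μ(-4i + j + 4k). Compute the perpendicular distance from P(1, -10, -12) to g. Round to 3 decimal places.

13.927

Taking (-2, 3, 4) on g with direction v = (-4, 1, 4): w = P − (-2, 3, 4) = (3, -13, -16), and w × v = (-36, 52, -49).
Distance = |w × v| / |v| = √6401 / √33 ≈ 13.927.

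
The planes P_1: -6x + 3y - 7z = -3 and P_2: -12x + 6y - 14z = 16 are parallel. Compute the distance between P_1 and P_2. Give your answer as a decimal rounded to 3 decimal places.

Rescale P_2 by 1/2: -6x + 3y - 7z = 8. Then distance = |-3 − 8| / √94 ≈ 1.135.

1.135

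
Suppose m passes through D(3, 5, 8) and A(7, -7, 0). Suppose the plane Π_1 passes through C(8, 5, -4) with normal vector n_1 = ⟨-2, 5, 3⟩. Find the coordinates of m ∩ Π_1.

A direction vector for m is A − D = (4, -12, -8).
Π_1: n_1·r = n_1·C gives -2x + 5y + 3z = -3.
Substitute r = (3, 5, 8) + t(4, -12, -8) into the plane: 43 + (-92)t = -3, so t = 1/2.
Intersection: (3, 5, 8) + (1/2)·(4, -12, -8) = (5, -1, 4).

(5, -1, 4)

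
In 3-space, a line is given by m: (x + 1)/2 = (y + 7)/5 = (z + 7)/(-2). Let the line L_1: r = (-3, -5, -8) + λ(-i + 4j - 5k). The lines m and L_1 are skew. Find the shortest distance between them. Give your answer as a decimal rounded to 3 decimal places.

1.834

m has direction (2, 5, -2) through (-1, -7, -7).
Common perpendicular direction n = (2, 5, -2) × (-1, 4, -5) = (-17, 12, 13).
With w = (-3, -5, -8) − (-1, -7, -7) = (-2, 2, -1), w · n = 45.
Distance = |w · n| / |n| = |45| / √602 ≈ 1.834.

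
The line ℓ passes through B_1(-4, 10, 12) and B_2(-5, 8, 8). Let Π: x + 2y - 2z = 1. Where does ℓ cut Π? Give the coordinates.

(-7, 4, 0)

A direction vector for ℓ is B_2 − B_1 = (-1, -2, -4).
Substitute r = (-4, 10, 12) + t(-1, -2, -4) into the plane: -8 + 3t = 1, so t = 3.
Intersection: (-4, 10, 12) + 3·(-1, -2, -4) = (-7, 4, 0).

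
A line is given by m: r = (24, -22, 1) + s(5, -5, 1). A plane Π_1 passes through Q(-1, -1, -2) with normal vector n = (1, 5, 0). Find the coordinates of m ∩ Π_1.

Π_1: n·r = n·Q gives x + 5y = -6.
Substitute r = (24, -22, 1) + t(5, -5, 1) into the plane: -86 + (-20)t = -6, so t = -4.
Intersection: (24, -22, 1) + (-4)·(5, -5, 1) = (4, -2, -3).

(4, -2, -3)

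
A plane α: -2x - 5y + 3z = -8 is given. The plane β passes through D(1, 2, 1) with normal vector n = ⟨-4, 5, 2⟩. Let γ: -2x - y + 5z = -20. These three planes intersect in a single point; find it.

(-5, 0, -6)

β: n·r = n·D gives -4x + 5y + 2z = 8.
Solving the 3×3 linear system -2x - 5y + 3z = -8, -4x + 5y + 2z = 8, -2x - y + 5z = -20 (e.g. by elimination or Cramer's rule, determinant = -92) gives (-5, 0, -6).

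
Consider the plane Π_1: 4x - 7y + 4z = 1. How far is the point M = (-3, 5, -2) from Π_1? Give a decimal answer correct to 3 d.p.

6.222

n·M − d = (4)·(-3) + (-7)·(5) + (4)·(-2) − 1 = -56; |n| = √81.
Distance = |-56| / √81 = 56/√81 ≈ 6.222.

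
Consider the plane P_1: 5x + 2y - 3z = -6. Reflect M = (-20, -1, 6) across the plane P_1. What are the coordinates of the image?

λ = (n·M − d)/|n|² = (-120 − (-6))/38 = -3.
Reflection = M − 2λn = (-20, -1, 6) − (-6)·(5, 2, -3) = (10, 11, -12).

(10, 11, -12)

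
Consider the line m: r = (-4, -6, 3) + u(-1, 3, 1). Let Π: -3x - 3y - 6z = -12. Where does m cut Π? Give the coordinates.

(-6, 0, 5)

Substitute r = (-4, -6, 3) + t(-1, 3, 1) into the plane: 12 + (-12)t = -12, so t = 2.
Intersection: (-4, -6, 3) + 2·(-1, 3, 1) = (-6, 0, 5).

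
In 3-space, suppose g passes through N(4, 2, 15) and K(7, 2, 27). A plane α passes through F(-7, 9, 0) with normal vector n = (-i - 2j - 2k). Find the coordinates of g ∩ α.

A direction vector for g is K − N = (3, 0, 12).
α: n·r = n·F gives -x - 2y - 2z = -11.
Substitute r = (4, 2, 15) + t(3, 0, 12) into the plane: -38 + (-27)t = -11, so t = -1.
Intersection: (4, 2, 15) + (-1)·(3, 0, 12) = (1, 2, 3).

(1, 2, 3)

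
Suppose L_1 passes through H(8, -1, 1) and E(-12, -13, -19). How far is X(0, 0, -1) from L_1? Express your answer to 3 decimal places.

A direction vector for L_1 is E − H = (-20, -12, -20).
Taking (8, -1, 1) on L_1 with direction v = (-20, -12, -20): w = X − (8, -1, 1) = (-8, 1, -2), and w × v = (-44, -120, 116).
Distance = |w × v| / |v| = √29792 / √944 ≈ 5.618.

5.618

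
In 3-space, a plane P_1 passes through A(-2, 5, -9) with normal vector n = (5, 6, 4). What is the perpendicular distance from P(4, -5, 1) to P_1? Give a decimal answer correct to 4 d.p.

1.1396

P_1: n·r = n·A gives 5x + 6y + 4z = -16.
n·P − d = (5)·(4) + (6)·(-5) + (4)·(1) − (-16) = 10; |n| = √77.
Distance = |10| / √77 = 10/√77 ≈ 1.1396.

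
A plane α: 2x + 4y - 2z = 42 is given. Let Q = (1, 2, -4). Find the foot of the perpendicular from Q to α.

(3, 6, -6)

Foot = Q − λn with λ = (n·Q − d)/|n|² = (18 − 42)/24 = -1.
Foot = (1, 2, -4) − (-1)·(2, 4, -2) = (3, 6, -6).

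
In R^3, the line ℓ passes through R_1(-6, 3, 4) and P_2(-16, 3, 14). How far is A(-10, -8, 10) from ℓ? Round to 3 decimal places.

A direction vector for ℓ is P_2 − R_1 = (-10, 0, 10).
Taking (-6, 3, 4) on ℓ with direction v = (-10, 0, 10): w = A − (-6, 3, 4) = (-4, -11, 6), and w × v = (-110, -20, -110).
Distance = |w × v| / |v| = √24600 / √200 ≈ 11.091.

11.091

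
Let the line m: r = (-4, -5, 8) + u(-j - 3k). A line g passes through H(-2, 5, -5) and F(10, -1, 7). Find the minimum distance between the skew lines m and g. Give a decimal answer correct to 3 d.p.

A direction vector for g is F − H = (12, -6, 12).
Common perpendicular direction n = (0, -1, -3) × (12, -6, 12) = (-30, -36, 12).
With w = (-2, 5, -5) − (-4, -5, 8) = (2, 10, -13), w · n = -576.
Distance = |w · n| / |n| = |-576| / √2340 ≈ 11.907.

11.907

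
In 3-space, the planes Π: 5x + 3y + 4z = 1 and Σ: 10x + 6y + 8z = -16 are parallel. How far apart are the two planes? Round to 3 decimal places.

Rescale Σ by 1/2: 5x + 3y + 4z = -8. Then distance = |1 − (-8)| / √50 ≈ 1.273.

1.273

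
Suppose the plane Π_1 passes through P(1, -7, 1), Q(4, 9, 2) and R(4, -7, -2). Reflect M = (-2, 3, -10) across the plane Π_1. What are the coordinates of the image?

PQ = (3, 16, 1), PR = (3, 0, -3); a normal to Π_1 is PQ × PR = (-48, 12, -48).
Using P: Π_1 has equation -48x + 12y - 48z = -180.
λ = (n·M − d)/|n|² = (612 − (-180))/4752 = 1/6.
Reflection = M − 2λn = (-2, 3, -10) − (1/3)·(-48, 12, -48) = (14, -1, 6).

(14, -1, 6)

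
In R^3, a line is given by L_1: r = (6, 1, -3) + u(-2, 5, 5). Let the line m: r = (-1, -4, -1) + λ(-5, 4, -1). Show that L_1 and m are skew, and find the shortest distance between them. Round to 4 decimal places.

8.4867

Common perpendicular direction n = (-2, 5, 5) × (-5, 4, -1) = (-25, -27, 17).
With w = (-1, -4, -1) − (6, 1, -3) = (-7, -5, 2), w · n = 344.
Since n ≠ 0 the lines are not parallel, and w · n = 344 ≠ 0 so they do not intersect; hence they are skew.
Distance = |w · n| / |n| = |344| / √1643 ≈ 8.4867.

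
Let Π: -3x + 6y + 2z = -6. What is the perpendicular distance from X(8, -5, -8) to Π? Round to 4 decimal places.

9.1429

n·X − d = (-3)·(8) + (6)·(-5) + (2)·(-8) − (-6) = -64; |n| = √49.
Distance = |-64| / √49 = 64/√49 ≈ 9.1429.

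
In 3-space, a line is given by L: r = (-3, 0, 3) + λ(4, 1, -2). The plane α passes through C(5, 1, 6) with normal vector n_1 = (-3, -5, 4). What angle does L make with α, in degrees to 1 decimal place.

50.5

α: n_1·r = n_1·C gives -3x - 5y + 4z = 4.
sin θ = |n·v| / (|n||v|) = |-25| / (√50 · √21) = 0.77152.
θ ≈ 50.5°.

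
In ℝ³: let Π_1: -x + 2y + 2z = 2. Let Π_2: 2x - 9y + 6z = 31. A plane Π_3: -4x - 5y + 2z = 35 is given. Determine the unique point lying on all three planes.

Solving the 3×3 linear system -x + 2y + 2z = 2, 2x - 9y + 6z = 31, -4x - 5y + 2z = 35 (e.g. by elimination or Cramer's rule, determinant = -160) gives (-4, -3, 2).

(-4, -3, 2)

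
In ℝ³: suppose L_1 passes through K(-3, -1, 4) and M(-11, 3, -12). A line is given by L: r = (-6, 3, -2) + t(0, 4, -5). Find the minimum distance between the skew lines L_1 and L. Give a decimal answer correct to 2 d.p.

1.48

A direction vector for L_1 is M − K = (-8, 4, -16).
Common perpendicular direction n = (-8, 4, -16) × (0, 4, -5) = (44, -40, -32).
With w = (-6, 3, -2) − (-3, -1, 4) = (-3, 4, -6), w · n = -100.
Distance = |w · n| / |n| = |-100| / √4560 ≈ 1.48.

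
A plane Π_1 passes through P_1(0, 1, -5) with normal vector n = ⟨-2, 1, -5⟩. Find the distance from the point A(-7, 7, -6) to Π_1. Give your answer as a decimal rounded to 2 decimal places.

Π_1: n·r = n·P_1 gives -2x + y - 5z = 26.
n·A − d = (-2)·(-7) + (1)·(7) + (-5)·(-6) − 26 = 25; |n| = √30.
Distance = |25| / √30 = 25/√30 ≈ 4.56.

4.56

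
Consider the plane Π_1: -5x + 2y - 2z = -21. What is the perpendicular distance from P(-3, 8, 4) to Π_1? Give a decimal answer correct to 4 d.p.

7.6594

n·P − d = (-5)·(-3) + (2)·(8) + (-2)·(4) − (-21) = 44; |n| = √33.
Distance = |44| / √33 = 44/√33 ≈ 7.6594.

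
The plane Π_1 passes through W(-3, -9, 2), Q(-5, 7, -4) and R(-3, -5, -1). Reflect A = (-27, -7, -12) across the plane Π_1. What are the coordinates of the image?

WQ = (-2, 16, -6), WR = (0, 4, -3); a normal to Π_1 is WQ × WR = (-24, -6, -8).
Using W: Π_1 has equation -24x - 6y - 8z = 110.
λ = (n·A − d)/|n|² = (786 − 110)/676 = 1.
Reflection = A − 2λn = (-27, -7, -12) − 2·(-24, -6, -8) = (21, 5, 4).

(21, 5, 4)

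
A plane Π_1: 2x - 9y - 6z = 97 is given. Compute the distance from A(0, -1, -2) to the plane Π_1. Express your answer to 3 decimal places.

6.909

n·A − d = (2)·(0) + (-9)·(-1) + (-6)·(-2) − 97 = -76; |n| = √121.
Distance = |-76| / √121 = 76/√121 ≈ 6.909.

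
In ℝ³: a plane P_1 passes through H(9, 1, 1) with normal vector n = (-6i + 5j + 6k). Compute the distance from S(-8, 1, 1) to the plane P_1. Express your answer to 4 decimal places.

P_1: n·r = n·H gives -6x + 5y + 6z = -43.
n·S − d = (-6)·(-8) + (5)·(1) + (6)·(1) − (-43) = 102; |n| = √97.
Distance = |102| / √97 = 102/√97 ≈ 10.3565.

10.3565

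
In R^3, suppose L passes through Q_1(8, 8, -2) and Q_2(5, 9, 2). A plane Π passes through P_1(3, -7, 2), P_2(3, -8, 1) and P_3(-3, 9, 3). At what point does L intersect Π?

(-1, 11, 10)

A direction vector for L is Q_2 − Q_1 = (-3, 1, 4).
P_1P_2 = (0, -1, -1), P_1P_3 = (-6, 16, 1); a normal to Π is P_1P_2 × P_1P_3 = (15, 6, -6).
Using P_1: Π has equation 15x + 6y - 6z = -9.
Substitute r = (8, 8, -2) + t(-3, 1, 4) into the plane: 180 + (-63)t = -9, so t = 3.
Intersection: (8, 8, -2) + 3·(-3, 1, 4) = (-1, 11, 10).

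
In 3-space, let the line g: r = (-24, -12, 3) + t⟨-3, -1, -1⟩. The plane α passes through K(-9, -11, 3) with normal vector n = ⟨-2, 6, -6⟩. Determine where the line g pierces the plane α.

(-12, -8, 7)

α: n·r = n·K gives -2x + 6y - 6z = -66.
Substitute r = (-24, -12, 3) + t(-3, -1, -1) into the plane: -42 + 6t = -66, so t = -4.
Intersection: (-24, -12, 3) + (-4)·(-3, -1, -1) = (-12, -8, 7).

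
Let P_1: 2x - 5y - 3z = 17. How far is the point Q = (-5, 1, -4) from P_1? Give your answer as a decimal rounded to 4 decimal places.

n·Q − d = (2)·(-5) + (-5)·(1) + (-3)·(-4) − 17 = -20; |n| = √38.
Distance = |-20| / √38 = 20/√38 ≈ 3.2444.

3.2444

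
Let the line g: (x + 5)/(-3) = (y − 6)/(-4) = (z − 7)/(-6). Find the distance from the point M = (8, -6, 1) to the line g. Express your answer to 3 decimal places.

17.771

g has direction (-3, -4, -6) through (-5, 6, 7).
Taking (-5, 6, 7) on g with direction v = (-3, -4, -6): w = M − (-5, 6, 7) = (13, -12, -6), and w × v = (48, 96, -88).
Distance = |w × v| / |v| = √19264 / √61 ≈ 17.771.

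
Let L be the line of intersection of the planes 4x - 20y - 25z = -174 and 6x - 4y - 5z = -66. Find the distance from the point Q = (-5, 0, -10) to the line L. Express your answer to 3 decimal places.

12.534

Direction of L: (4, -20, -25) × (6, -4, -5) = (0, -130, 104).
A point on L: solving the two plane equations with y = 5 gives (-6, 5, 2).
Taking (-6, 5, 2) on L with direction v = (0, -130, 104): w = Q − (-6, 5, 2) = (1, -5, -12), and w × v = (-2080, -104, -130).
Distance = |w × v| / |v| = √4354116 / √27716 ≈ 12.534.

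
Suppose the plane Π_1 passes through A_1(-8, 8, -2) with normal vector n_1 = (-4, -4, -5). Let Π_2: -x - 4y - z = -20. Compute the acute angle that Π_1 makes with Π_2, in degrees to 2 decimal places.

38.69

Π_1: n_1·r = n_1·A_1 gives -4x - 4y - 5z = 10.
cos θ = |n₁·n₂| / (|n₁||n₂|) = |25| / (√57 · √18).
θ = arccos(0.78049) ≈ 38.69°.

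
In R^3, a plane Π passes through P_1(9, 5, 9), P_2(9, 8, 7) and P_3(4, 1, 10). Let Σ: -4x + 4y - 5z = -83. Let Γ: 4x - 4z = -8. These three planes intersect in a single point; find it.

P_1P_2 = (0, 3, -2), P_1P_3 = (-5, -4, 1); a normal to Π is P_1P_2 × P_1P_3 = (-5, 10, 15).
Using P_1: Π has equation -5x + 10y + 15z = 140.
Solving the 3×3 linear system -5x + 10y + 15z = 140, -4x + 4y - 5z = -83, 4x - 4z = -8 (e.g. by elimination or Cramer's rule, determinant = -520) gives (9, 2, 11).

(9, 2, 11)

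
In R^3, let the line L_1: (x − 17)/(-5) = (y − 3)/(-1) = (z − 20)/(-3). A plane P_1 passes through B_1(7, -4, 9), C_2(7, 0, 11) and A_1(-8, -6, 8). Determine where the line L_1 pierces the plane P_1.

L_1 has direction (-5, -1, -3) through (17, 3, 20).
B_1C_2 = (0, 4, 2), B_1A_1 = (-15, -2, -1); a normal to P_1 is B_1C_2 × B_1A_1 = (0, -30, 60).
Using B_1: P_1 has equation -30y + 60z = 660.
Substitute r = (17, 3, 20) + t(-5, -1, -3) into the plane: 1110 + (-150)t = 660, so t = 3.
Intersection: (17, 3, 20) + 3·(-5, -1, -3) = (2, 0, 11).

(2, 0, 11)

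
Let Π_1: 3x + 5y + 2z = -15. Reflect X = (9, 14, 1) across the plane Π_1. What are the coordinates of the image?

(-9, -16, -11)

λ = (n·X − d)/|n|² = (99 − (-15))/38 = 3.
Reflection = X − 2λn = (9, 14, 1) − 6·(3, 5, 2) = (-9, -16, -11).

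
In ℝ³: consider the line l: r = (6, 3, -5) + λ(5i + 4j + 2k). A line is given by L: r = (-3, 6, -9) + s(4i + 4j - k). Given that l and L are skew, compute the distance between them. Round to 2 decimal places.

Common perpendicular direction n = (5, 4, 2) × (4, 4, -1) = (-12, 13, 4).
With w = (-3, 6, -9) − (6, 3, -5) = (-9, 3, -4), w · n = 131.
Distance = |w · n| / |n| = |131| / √329 ≈ 7.22.

7.22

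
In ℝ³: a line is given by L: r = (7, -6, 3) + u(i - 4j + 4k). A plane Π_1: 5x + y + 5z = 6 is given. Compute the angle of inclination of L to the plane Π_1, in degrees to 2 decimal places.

30.79

sin θ = |n·v| / (|n||v|) = |21| / (√51 · √33) = 0.51189.
θ ≈ 30.79°.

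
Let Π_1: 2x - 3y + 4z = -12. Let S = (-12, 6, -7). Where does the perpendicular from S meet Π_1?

(-8, 0, 1)

Foot = S − λn with λ = (n·S − d)/|n|² = (-70 − (-12))/29 = -2.
Foot = (-12, 6, -7) − (-2)·(2, -3, 4) = (-8, 0, 1).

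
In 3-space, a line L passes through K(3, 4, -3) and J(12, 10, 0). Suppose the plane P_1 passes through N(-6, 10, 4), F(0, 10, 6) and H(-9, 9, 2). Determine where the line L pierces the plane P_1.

(-3, 0, -5)

A direction vector for L is J − K = (9, 6, 3).
NF = (6, 0, 2), NH = (-3, -1, -2); a normal to P_1 is NF × NH = (2, 6, -6).
Using N: P_1 has equation 2x + 6y - 6z = 24.
Substitute r = (3, 4, -3) + t(9, 6, 3) into the plane: 48 + 36t = 24, so t = -2/3.
Intersection: (3, 4, -3) + (-2/3)·(9, 6, 3) = (-3, 0, -5).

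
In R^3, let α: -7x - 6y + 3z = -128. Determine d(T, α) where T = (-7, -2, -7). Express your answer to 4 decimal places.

17.3279

n·T − d = (-7)·(-7) + (-6)·(-2) + (3)·(-7) − (-128) = 168; |n| = √94.
Distance = |168| / √94 = 168/√94 ≈ 17.3279.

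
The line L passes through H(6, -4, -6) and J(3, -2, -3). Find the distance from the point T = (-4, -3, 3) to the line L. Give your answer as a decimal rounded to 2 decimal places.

A direction vector for L is J − H = (-3, 2, 3).
Taking (6, -4, -6) on L with direction v = (-3, 2, 3): w = T − (6, -4, -6) = (-10, 1, 9), and w × v = (-15, 3, -17).
Distance = |w × v| / |v| = √523 / √22 ≈ 4.88.

4.88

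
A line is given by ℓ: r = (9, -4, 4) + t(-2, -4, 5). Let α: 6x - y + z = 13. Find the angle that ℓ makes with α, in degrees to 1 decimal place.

sin θ = |n·v| / (|n||v|) = |-3| / (√38 · √45) = 0.07255.
θ ≈ 4.2°.

4.2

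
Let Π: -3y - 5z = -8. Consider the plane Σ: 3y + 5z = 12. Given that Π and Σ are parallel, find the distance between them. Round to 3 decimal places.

Rescale Σ by 1/(-1): -3y - 5z = -12. Then distance = |-8 − (-12)| / √34 ≈ 0.686.

0.686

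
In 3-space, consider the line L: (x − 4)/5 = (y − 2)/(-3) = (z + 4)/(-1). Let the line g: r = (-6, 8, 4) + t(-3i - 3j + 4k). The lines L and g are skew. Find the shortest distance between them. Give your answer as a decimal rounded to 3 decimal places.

L has direction (5, -3, -1) through (4, 2, -4).
Common perpendicular direction n = (5, -3, -1) × (-3, -3, 4) = (-15, -17, -24).
With w = (-6, 8, 4) − (4, 2, -4) = (-10, 6, 8), w · n = -144.
Distance = |w · n| / |n| = |-144| / √1090 ≈ 4.362.

4.362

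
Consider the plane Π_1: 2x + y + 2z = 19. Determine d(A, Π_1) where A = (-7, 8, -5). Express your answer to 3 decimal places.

n·A − d = (2)·(-7) + (1)·(8) + (2)·(-5) − 19 = -35; |n| = √9.
Distance = |-35| / √9 = 35/√9 ≈ 11.667.

11.667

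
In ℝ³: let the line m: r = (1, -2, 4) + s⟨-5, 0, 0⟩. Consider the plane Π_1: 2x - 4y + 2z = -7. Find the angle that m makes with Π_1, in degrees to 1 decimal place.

24.1

sin θ = |n·v| / (|n||v|) = |-10| / (√24 · √25) = 0.40825.
θ ≈ 24.1°.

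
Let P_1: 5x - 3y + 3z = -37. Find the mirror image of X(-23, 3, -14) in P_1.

λ = (n·X − d)/|n|² = (-166 − (-37))/43 = -3.
Reflection = X − 2λn = (-23, 3, -14) − (-6)·(5, -3, 3) = (7, -15, 4).

(7, -15, 4)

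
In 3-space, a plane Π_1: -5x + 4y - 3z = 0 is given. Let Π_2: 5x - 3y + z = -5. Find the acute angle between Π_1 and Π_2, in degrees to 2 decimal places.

17.02

cos θ = |n₁·n₂| / (|n₁||n₂|) = |-40| / (√50 · √35).
θ = arccos(0.95618) ≈ 17.02°.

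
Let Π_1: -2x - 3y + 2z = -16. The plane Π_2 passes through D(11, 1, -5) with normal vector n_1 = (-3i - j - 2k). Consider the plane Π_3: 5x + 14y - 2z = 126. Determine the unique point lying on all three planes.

(0, 10, 7)

Π_2: n_1·r = n_1·D gives -3x - y - 2z = -24.
Solving the 3×3 linear system -2x - 3y + 2z = -16, -3x - y - 2z = -24, 5x + 14y - 2z = 126 (e.g. by elimination or Cramer's rule, determinant = -86) gives (0, 10, 7).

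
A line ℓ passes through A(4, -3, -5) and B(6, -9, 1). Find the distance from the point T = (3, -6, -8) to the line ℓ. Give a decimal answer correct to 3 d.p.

4.353

A direction vector for ℓ is B − A = (2, -6, 6).
Taking (4, -3, -5) on ℓ with direction v = (2, -6, 6): w = T − (4, -3, -5) = (-1, -3, -3), and w × v = (-36, 0, 12).
Distance = |w × v| / |v| = √1440 / √76 ≈ 4.353.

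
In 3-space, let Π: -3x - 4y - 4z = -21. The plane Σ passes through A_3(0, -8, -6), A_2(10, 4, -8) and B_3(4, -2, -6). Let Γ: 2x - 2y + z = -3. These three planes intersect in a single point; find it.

(3, 4, -1)

A_3A_2 = (10, 12, -2), A_3B_3 = (4, 6, 0); a normal to Σ is A_3A_2 × A_3B_3 = (12, -8, 12).
Using A_3: Σ has equation 12x - 8y + 12z = -8.
Solving the 3×3 linear system -3x - 4y - 4z = -21, 12x - 8y + 12z = -8, 2x - 2y + z = -3 (e.g. by elimination or Cramer's rule, determinant = -64) gives (3, 4, -1).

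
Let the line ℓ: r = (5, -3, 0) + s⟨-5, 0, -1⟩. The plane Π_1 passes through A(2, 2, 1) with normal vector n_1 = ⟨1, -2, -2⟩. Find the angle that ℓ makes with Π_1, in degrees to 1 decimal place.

Π_1: n_1·r = n_1·A gives x - 2y - 2z = -4.
sin θ = |n·v| / (|n||v|) = |-3| / (√9 · √26) = 0.19612.
θ ≈ 11.3°.

11.3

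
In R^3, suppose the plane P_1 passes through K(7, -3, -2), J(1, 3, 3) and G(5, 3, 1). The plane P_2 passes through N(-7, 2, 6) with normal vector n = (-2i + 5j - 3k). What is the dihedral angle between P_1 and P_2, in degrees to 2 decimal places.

38.01

KJ = (-6, 6, 5), KG = (-2, 6, 3); a normal to P_1 is KJ × KG = (-12, 8, -24).
Using K: P_1 has equation -12x + 8y - 24z = -60.
P_2: n·r = n·N gives -2x + 5y - 3z = 6.
cos θ = |n₁·n₂| / (|n₁||n₂|) = |136| / (√784 · √38).
θ = arccos(0.78793) ≈ 38.01°.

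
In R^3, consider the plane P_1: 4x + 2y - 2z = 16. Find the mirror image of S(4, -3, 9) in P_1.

λ = (n·S − d)/|n|² = (-8 − 16)/24 = -1.
Reflection = S − 2λn = (4, -3, 9) − (-2)·(4, 2, -2) = (12, 1, 5).

(12, 1, 5)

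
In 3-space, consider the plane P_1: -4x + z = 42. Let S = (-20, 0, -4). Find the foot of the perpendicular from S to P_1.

(-12, 0, -6)

Foot = S − λn with λ = (n·S − d)/|n|² = (76 − 42)/17 = 2.
Foot = (-20, 0, -4) − 2·(-4, 0, 1) = (-12, 0, -6).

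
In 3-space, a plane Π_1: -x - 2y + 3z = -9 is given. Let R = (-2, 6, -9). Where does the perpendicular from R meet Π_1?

(-4, 2, -3)

Foot = R − λn with λ = (n·R − d)/|n|² = (-37 − (-9))/14 = -2.
Foot = (-2, 6, -9) − (-2)·(-1, -2, 3) = (-4, 2, -3).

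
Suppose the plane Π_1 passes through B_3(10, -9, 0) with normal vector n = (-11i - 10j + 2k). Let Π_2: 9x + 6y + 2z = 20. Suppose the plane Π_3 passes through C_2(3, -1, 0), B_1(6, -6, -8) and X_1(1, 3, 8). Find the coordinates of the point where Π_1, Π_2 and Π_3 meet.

(-2, 5, 4)

Π_1: n·r = n·B_3 gives -11x - 10y + 2z = -20.
C_2B_1 = (3, -5, -8), C_2X_1 = (-2, 4, 8); a normal to Π_3 is C_2B_1 × C_2X_1 = (-8, -8, 2).
Using C_2: Π_3 has equation -8x - 8y + 2z = -16.
Solving the 3×3 linear system -11x - 10y + 2z = -20, 9x + 6y + 2z = 20, -8x - 8y + 2z = -16 (e.g. by elimination or Cramer's rule, determinant = -16) gives (-2, 5, 4).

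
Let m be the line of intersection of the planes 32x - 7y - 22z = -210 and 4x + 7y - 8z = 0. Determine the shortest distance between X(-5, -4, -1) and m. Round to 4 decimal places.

6.5465

Direction of m: (32, -7, -22) × (4, 7, -8) = (210, 168, 252).
A point on m: solving the two plane equations with x = -5 gives (-5, 4, 1).
Taking (-5, 4, 1) on m with direction v = (210, 168, 252): w = X − (-5, 4, 1) = (0, -8, -2), and w × v = (-1680, -420, 1680).
Distance = |w × v| / |v| = √5821200 / √135828 ≈ 6.5465.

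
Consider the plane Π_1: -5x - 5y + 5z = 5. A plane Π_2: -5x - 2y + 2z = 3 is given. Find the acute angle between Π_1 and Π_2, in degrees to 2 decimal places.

cos θ = |n₁·n₂| / (|n₁||n₂|) = |45| / (√75 · √33).
θ = arccos(0.90453) ≈ 25.24°.

25.24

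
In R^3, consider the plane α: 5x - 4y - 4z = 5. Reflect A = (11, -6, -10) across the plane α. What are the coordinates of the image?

(-9, 10, 6)

λ = (n·A − d)/|n|² = (119 − 5)/57 = 2.
Reflection = A − 2λn = (11, -6, -10) − 4·(5, -4, -4) = (-9, 10, 6).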